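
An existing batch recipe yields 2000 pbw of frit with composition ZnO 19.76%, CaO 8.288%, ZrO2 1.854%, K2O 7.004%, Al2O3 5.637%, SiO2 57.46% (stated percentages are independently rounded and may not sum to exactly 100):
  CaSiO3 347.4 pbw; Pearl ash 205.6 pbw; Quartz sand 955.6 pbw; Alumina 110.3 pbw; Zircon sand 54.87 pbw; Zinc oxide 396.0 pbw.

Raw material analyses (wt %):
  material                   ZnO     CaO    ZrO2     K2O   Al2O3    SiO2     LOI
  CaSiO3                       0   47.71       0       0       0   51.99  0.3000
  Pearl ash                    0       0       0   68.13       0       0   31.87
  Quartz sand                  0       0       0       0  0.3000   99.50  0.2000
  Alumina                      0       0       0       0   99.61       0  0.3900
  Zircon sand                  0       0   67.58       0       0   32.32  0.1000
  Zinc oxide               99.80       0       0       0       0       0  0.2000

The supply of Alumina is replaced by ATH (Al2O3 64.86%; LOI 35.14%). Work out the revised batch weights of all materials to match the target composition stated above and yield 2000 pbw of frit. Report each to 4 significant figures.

Revised batch per 2000 pbw frit:
  CaSiO3: 347.4 pbw
  Pearl ash: 205.6 pbw
  Quartz sand: 955.6 pbw
  ATH: 169.4 pbw
  Zircon sand: 54.87 pbw
  Zinc oxide: 396.0 pbw
Total batch = 2129 pbw; LOI loss = 128.9 pbw

The working math holds full precision through every step. Mid-chain values are displayed, with 4-significant-figure rounding, within the worked lines; every reported value is rounded a single time; the derived quantities, which include yield, the six compositions, glass mass, the totals, ignition loss, are rebuilt in full precision, as given in question or answer, from the batch weights at 2000 pbw of glass.
Per-oxide target masses for 2000 pbw frit:
  ZnO: 19.76% × 2000 = 395.2 pbw
  CaO: 8.288% × 2000 = 165.8 pbw
  ZrO2: 1.854% × 2000 = 37.08 pbw
  K2O: 7.004% × 2000 = 140.1 pbw
  Al2O3: 5.637% × 2000 = 112.7 pbw
  SiO2: 57.46% × 2000 = 1149 pbw
Verifying the oxide balance on the weights just shown, on the stated basis (oxide sums agree with the targets given rounding of the digits):
  ZnO: 396.0·0.9980 = 395.2 pbw (target 395.2 pbw)
  CaO: 347.4·0.4771 = 165.7 pbw (target 165.8 pbw)
  ZrO2: 54.87·0.6758 = 37.08 pbw (target 37.08 pbw)
  K2O: 205.6·0.6813 = 140.1 pbw (target 140.1 pbw)
  Al2O3: 955.6·0.003000 + 169.4·0.6486 = 112.7 pbw (target 112.7 pbw)
  SiO2: 347.4·0.5199 + 955.6·0.9950 + 54.87·0.3232 = 1149 pbw (target 1149 pbw)
Auditing the glass mass value: batch total minus LOI = 2000 pbw (targets for the oxides total 2000 pbw; basis as stated: 2000 pbw — differing by rounding only).
Batch total: Σ batch = 2129 pbw; loss to ignition Σ batch·LOI = 128.9 pbw; as yield: glass ÷ batch → 93.95%.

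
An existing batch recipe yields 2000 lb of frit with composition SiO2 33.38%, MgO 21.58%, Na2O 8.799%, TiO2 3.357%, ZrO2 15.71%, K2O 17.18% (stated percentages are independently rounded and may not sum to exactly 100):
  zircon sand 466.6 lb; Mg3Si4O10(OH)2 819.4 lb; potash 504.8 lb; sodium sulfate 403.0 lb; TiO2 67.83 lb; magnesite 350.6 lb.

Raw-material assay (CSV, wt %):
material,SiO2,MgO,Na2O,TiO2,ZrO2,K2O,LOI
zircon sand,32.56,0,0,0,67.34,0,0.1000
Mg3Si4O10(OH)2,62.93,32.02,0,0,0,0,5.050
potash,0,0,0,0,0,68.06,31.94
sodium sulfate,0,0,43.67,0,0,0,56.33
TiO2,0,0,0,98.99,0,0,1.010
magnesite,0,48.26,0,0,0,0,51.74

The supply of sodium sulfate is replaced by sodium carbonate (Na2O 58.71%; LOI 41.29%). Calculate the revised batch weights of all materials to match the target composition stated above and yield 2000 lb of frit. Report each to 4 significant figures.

All internal work carries full precision in every operation. Intermediates are printed (rounded to 4 significant figures) within the worked lines; every reported figure undergoes a single rounding. Derived quantities are carried starting from the weights on 2000 lb of glass in full float precision (glass mass, totals, ignition loss, the yield, six oxide percentages), exactly as printed in the question or the answer.
Target oxide masses per 2000 lb frit:
  SiO2: 33.38% × 2000 = 667.6 lb
  MgO: 21.58% × 2000 = 431.6 lb
  Na2O: 8.799% × 2000 = 176.0 lb
  TiO2: 3.357% × 2000 = 67.14 lb
  ZrO2: 15.71% × 2000 = 314.2 lb
  K2O: 17.18% × 2000 = 343.6 lb
Sums-versus-targets review given the weights on record, at the basis given (target by target, the sums agree up to rounding of the answer):
  SiO2: 466.6·0.3256 + 819.4·0.6293 = 667.6 lb (target 667.6 lb)
  MgO: 819.4·0.3202 + 350.6·0.4826 = 431.6 lb (target 431.6 lb)
  Na2O: 299.7·0.5871 = 176.0 lb (target 176.0 lb)
  TiO2: 67.83·0.9899 = 67.14 lb (target 67.14 lb)
  ZrO2: 466.6·0.6734 = 314.2 lb (target 314.2 lb)
  K2O: 504.8·0.6806 = 343.6 lb (target 343.6 lb)
Glass mass check: whole batch net of LOI = 2000 lb (the Σ of target masses is 2000 lb; against the stated basis, 2000 lb — any gap is answer rounding).
Summing the batch: Σ batch = 2509 lb; LOI removed, Σ of batch·LOI: 508.9 lb; as yield: glass ÷ batch → 79.72%.

Revised batch per 2000 lb frit:
  zircon sand: 466.6 lb
  Mg3Si4O10(OH)2: 819.4 lb
  potash: 504.8 lb
  sodium carbonate: 299.7 lb
  TiO2: 67.83 lb
  magnesite: 350.6 lb
Total batch = 2509 lb; LOI loss = 508.9 lb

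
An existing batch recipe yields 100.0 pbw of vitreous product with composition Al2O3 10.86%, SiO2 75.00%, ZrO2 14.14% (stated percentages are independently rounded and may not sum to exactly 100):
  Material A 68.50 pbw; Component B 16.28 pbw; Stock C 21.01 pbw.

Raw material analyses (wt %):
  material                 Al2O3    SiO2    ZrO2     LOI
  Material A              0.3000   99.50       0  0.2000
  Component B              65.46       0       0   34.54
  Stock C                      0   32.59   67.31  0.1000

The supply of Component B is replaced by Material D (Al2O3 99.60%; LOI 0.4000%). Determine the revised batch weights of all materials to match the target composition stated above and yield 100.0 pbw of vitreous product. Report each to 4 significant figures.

Revised batch per 100.0 pbw vitreous product:
  Material A: 68.50 pbw
  Material D: 10.70 pbw
  Stock C: 21.01 pbw
Total batch = 100.2 pbw; LOI loss = 0.2008 pbw

Working values are printed, with 4-significant-digit rounding, when written out. The whole derivation runs at full float precision at every stage. Every reported number is rounded exactly once. Derived quantities, including LOI, totals, net glass mass, three oxide percentages, yield, are computed from the batch weights at 100.0 pbw of glass in full float precision, as written in the question or the answer.
Oxide mass targets, per 100.0 pbw vitreous product:
  Al2O3: 10.86% × 100.0 = 10.86 pbw
  SiO2: 75.00% × 100.0 = 75.00 pbw
  ZrO2: 14.14% × 100.0 = 14.14 pbw
Per-oxide balance check applying the batch weights above, for the quoted basis mass (delivered sums recover each target net of answer rounding effects):
  Al2O3: 68.50·0.003000 + 10.70·0.9960 = 10.86 pbw (target 10.86 pbw)
  SiO2: 68.50·0.9950 + 21.01·0.3259 = 75.00 pbw (target 75.00 pbw)
  ZrO2: 21.01·0.6731 = 14.14 pbw (target 14.14 pbw)
Glass-mass closure: Σ batch − LOI loss = 100.0 pbw (targets for the oxides total 100.0 pbw; stated basis 100.0 pbw — gaps are rounding artifacts).
Batch total: Σ batch = 100.2 pbw; the LOI term Σ batch·LOI equals 0.2008 pbw; as yield: glass ÷ batch → 99.80%.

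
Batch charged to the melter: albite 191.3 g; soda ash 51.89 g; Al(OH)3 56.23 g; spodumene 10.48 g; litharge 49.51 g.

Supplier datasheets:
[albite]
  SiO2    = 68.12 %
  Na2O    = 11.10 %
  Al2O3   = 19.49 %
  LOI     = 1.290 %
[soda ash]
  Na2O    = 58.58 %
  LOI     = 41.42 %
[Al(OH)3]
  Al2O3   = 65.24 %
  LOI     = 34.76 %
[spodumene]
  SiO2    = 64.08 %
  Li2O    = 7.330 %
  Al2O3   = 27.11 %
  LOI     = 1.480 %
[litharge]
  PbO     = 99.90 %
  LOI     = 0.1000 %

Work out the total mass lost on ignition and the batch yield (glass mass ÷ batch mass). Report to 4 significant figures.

All internal work maintains exact precision at all times; mid-chain values are printed, rounded to four significant figures, in the printout. A single rounding finalizes each reported value. All derived quantities (the five compositions, ignition loss, glass mass, the totals, the yield) are re-derived starting from the weights on 315.7 g of glass at full precision, as they appear in the question or the answer.
Each material's LOI contribution:
  albite: 191.3 × 0.01290 = 2.468 g
  soda ash: 51.89 × 0.4142 = 21.49 g
  Al(OH)3: 56.23 × 0.3476 = 19.55 g
  spodumene: 10.48 × 0.01480 = 0.1551 g
  litharge: 49.51 × 0.001000 = 0.04951 g
Total LOI = 43.71 g
Glass = batch − LOI = 359.4 − 43.71 = 315.7 g

LOI loss = 43.71 g; glass = 315.7 g; yield = 87.84%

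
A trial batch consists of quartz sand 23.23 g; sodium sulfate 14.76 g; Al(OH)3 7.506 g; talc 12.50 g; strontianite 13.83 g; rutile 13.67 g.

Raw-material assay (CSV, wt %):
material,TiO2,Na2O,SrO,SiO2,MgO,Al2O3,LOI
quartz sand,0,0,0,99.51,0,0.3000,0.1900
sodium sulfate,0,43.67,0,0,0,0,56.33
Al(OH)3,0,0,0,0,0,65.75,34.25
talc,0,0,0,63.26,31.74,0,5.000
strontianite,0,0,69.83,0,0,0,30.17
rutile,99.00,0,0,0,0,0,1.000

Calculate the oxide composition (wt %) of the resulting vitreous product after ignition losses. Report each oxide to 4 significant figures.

Each numeric step runs at full precision at every stage — mid-chain values are displayed with 4-significant-figure rounding between the steps. Every reported number is rounded exactly once; the derived quantities, which include the yield, glass mass, the totals, LOI, the six compositions, are computed at exact precision, exactly as printed in problem or answer, from the batch weights for 69.63 g of glass.
Oxide-by-oxide delivered mass:
  TiO2: 13.67·0.9900 = 13.53 g
  Na2O: 14.76·0.4367 = 6.446 g
  SrO: 13.83·0.6983 = 9.657 g
  SiO2: 23.23·0.9951 + 12.50·0.6326 = 31.02 g
  MgO: 12.50·0.3174 = 3.968 g
  Al2O3: 23.23·0.003000 + 7.506·0.6575 = 5.005 g
LOI: 23.23·0.001900 + 14.76·0.5633 + 7.506·0.3425 + 12.50·0.05000 + 13.83·0.3017 + 13.67·0.01000 = 15.86 g
Glass = total batch minus LOI = 85.50 − 15.86 = 69.63 g (equal to the oxide-mass sum)
oxide / glass × 100 gives the wt %

Glass mass = 69.63 g (batch 85.50 − LOI 15.86).
Composition: TiO2 19.44%, Na2O 9.257%, SrO 13.87%, SiO2 44.55%, MgO 5.698%, Al2O3 7.188%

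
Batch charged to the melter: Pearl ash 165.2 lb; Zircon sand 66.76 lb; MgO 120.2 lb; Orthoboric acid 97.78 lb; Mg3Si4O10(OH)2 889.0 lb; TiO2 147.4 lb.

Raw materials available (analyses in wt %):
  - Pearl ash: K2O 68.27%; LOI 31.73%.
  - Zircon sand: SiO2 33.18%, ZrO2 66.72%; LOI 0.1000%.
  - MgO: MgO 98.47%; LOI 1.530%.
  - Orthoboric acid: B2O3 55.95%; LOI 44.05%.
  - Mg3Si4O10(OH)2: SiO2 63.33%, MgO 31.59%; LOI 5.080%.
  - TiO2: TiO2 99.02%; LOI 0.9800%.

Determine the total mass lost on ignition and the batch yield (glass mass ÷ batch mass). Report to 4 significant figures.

LOI loss = 144.0 lb; glass = 1342 lb; yield = 90.31%

Intermediates are printed rounded to 4 significant digits as written — all arithmetic maintains full float precision throughout — each reported number carries a single rounding. Derived quantities (six oxide percentages, glass mass, yield, totals, LOI) are carried at full precision from the batch weights for 1342 lb of glass, as quoted within the question or the answer.
Per-material ignition loss:
  Pearl ash: 165.2 × 0.3173 = 52.42 lb
  Zircon sand: 66.76 × 0.001000 = 0.06676 lb
  MgO: 120.2 × 0.01530 = 1.839 lb
  Orthoboric acid: 97.78 × 0.4405 = 43.07 lb
  Mg3Si4O10(OH)2: 889.0 × 0.05080 = 45.16 lb
  TiO2: 147.4 × 0.009800 = 1.445 lb
Total LOI = 144.0 lb
Glass = batch − LOI = 1486 − 144.0 = 1342 lb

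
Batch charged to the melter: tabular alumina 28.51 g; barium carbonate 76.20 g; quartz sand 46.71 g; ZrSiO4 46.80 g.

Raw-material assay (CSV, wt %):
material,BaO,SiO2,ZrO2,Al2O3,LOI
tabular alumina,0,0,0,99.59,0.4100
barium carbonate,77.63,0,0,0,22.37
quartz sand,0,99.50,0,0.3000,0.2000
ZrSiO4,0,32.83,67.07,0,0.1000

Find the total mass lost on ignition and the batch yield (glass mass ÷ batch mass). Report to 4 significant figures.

LOI loss = 17.30 g; glass = 180.9 g; yield = 91.27%

Values along the way are shown rounded to four significant digits at each printed step; the whole derivation holds full float precision from first step to last — each reported result is rounded once only — derived quantities are carried at full precision (net glass mass, the totals, yield, the four compositions, LOI) from the batch weights at 180.9 g of glass exactly as printed in the question or the answer.
Loss on ignition, line by line:
  tabular alumina: 28.51 × 0.004100 = 0.1169 g
  barium carbonate: 76.20 × 0.2237 = 17.05 g
  quartz sand: 46.71 × 0.002000 = 0.09342 g
  ZrSiO4: 46.80 × 0.001000 = 0.04680 g
Total LOI = 17.30 g
Glass = batch − LOI = 198.2 − 17.30 = 180.9 g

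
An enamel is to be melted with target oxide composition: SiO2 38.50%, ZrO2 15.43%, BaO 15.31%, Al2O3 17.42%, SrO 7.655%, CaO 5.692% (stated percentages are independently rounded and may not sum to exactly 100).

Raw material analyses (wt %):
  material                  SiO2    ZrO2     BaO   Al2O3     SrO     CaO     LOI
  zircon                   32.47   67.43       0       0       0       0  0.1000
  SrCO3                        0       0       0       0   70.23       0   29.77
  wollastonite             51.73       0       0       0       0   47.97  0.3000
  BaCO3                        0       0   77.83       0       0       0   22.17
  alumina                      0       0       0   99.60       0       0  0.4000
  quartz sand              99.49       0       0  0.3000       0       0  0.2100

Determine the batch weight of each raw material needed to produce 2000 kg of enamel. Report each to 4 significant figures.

Batch per 2000 kg enamel:
  zircon: 457.7 kg
  SrCO3: 218.0 kg
  wollastonite: 237.3 kg
  BaCO3: 393.4 kg
  alumina: 348.3 kg
  quartz sand: 501.2 kg
Total batch = 2156 kg; LOI loss = 155.7 kg; yield = 92.78%

Working values are printed rounded to 4 significant digits across the worked steps. All arithmetic keeps full float precision through the solve; each reported result is rounded just once; the derived quantities, which include LOI, totals, six oxide percentages, yield, glass mass, are re-derived at full precision, as they appear in problem or answer, using the weight values at 2000 kg of glass.
Oxide-by-oxide targets in 2000 kg enamel:
  SiO2: 38.50% × 2000 = 770.0 kg
  ZrO2: 15.43% × 2000 = 308.6 kg
  BaO: 15.31% × 2000 = 306.2 kg
  Al2O3: 17.42% × 2000 = 348.4 kg
  SrO: 7.655% × 2000 = 153.1 kg
  CaO: 5.692% × 2000 = 113.8 kg
Per-oxide balance check on the weights just shown, relative to the basis at hand (sum by sum, the targets are met net of answer rounding effects):
  SiO2: 457.7·0.3247 + 237.3·0.5173 + 501.2·0.9949 = 770.0 kg (target 770.0 kg)
  ZrO2: 457.7·0.6743 = 308.6 kg (target 308.6 kg)
  BaO: 393.4·0.7783 = 306.2 kg (target 306.2 kg)
  Al2O3: 348.3·0.9960 + 501.2·0.003000 = 348.4 kg (target 348.4 kg)
  SrO: 218.0·0.7023 = 153.1 kg (target 153.1 kg)
  CaO: 237.3·0.4797 = 113.8 kg (target 113.8 kg)
Mass balance on the glass: total charge less LOI = 2000 kg (the targets, summed, come to 2000 kg; the stated basis being 2000 kg — a pure rounding effect).
Adding the batch up: Σ batch = 2156 kg; Σ batch·LOI gives LOI loss = 155.7 kg; glass ÷ batch gives a yield of 92.78%.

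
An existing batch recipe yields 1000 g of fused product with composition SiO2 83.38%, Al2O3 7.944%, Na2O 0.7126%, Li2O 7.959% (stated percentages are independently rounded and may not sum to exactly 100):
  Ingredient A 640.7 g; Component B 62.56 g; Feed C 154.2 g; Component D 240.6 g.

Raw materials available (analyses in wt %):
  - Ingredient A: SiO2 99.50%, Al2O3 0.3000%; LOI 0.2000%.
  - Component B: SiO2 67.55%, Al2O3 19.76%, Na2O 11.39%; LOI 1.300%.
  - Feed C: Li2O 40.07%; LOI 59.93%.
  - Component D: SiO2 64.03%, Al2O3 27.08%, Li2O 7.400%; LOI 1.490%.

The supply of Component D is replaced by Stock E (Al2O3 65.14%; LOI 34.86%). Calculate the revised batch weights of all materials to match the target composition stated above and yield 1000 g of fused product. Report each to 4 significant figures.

The whole derivation holds exact precision from first step to last; intermediates are shown rounded to 4 significant figures when written out — exactly one rounding goes into every reported value — all derived quantities (yield, the four compositions, glass mass, the totals, LOI) are computed from the weighed amounts at 1000 g of glass in exact precision, exactly as shown in problem or answer.
Target masses of each oxide per 1000 g fused product:
  SiO2: 83.38% × 1000 = 833.8 g
  Al2O3: 7.944% × 1000 = 79.44 g
  Na2O: 0.7126% × 1000 = 7.126 g
  Li2O: 7.959% × 1000 = 79.59 g
Per-oxide balance check with the batch weights as given, versus the basis set out (every target is met by its sum inside rounding margins):
  SiO2: 795.5·0.9950 + 62.56·0.6755 = 833.8 g (target 833.8 g)
  Al2O3: 795.5·0.003000 + 62.56·0.1976 + 99.31·0.6514 = 79.44 g (target 79.44 g)
  Na2O: 62.56·0.1139 = 7.126 g (target 7.126 g)
  Li2O: 198.6·0.4007 = 79.58 g (target 79.59 g)
Auditing the glass mass value: the batch minus its LOI: 999.9 g (oxide target masses add up to 1000 g; against the stated basis, 1000 g — gaps are rounding artifacts).
Whole-batch sum: Σ batch = 1156 g; loss to ignition Σ batch·LOI = 156.0 g; yield = glass ÷ total batch = 86.50%.

Revised batch per 1000 g fused product:
  Ingredient A: 795.5 g
  Component B: 62.56 g
  Feed C: 198.6 g
  Stock E: 99.31 g
Total batch = 1156 g; LOI loss = 156.0 g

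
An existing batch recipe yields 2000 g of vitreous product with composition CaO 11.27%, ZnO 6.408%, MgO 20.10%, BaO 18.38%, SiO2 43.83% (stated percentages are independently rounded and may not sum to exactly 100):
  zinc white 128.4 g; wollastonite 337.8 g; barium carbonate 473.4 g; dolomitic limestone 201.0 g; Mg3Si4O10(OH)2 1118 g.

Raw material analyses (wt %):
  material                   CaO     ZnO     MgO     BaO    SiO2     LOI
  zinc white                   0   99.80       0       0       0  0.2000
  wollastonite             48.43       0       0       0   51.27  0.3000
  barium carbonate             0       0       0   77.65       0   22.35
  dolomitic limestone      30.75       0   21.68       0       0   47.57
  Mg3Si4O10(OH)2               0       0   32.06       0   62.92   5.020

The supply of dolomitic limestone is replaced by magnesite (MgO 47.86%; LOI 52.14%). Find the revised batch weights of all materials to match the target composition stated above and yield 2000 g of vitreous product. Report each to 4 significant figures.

Revised batch per 2000 g vitreous product:
  zinc white: 128.4 g
  wollastonite: 465.4 g
  barium carbonate: 473.4 g
  magnesite: 160.7 g
  Mg3Si4O10(OH)2: 1014 g
Total batch = 2242 g; LOI loss = 242.1 g

In-progress results are shown rounded off to 4 significant figures within the worked lines; all internal work holds exact precision at all times; exactly one rounding goes into every reported result. All derived quantities are rebuilt in full float precision (ignition loss, the five compositions, net glass mass, yield, the totals) from the weighed amounts per 2000 g of glass, as set out in the question or the answer.
Oxide-by-oxide targets in 2000 g vitreous product:
  CaO: 11.27% × 2000 = 225.4 g
  ZnO: 6.408% × 2000 = 128.2 g
  MgO: 20.10% × 2000 = 402.0 g
  BaO: 18.38% × 2000 = 367.6 g
  SiO2: 43.83% × 2000 = 876.6 g
Verifying the oxide balance using the reported weights, against the basis in use (oxide sums agree with the targets up to rounding of the answer):
  CaO: 465.4·0.4843 = 225.4 g (target 225.4 g)
  ZnO: 128.4·0.9980 = 128.1 g (target 128.2 g)
  MgO: 160.7·0.4786 + 1014·0.3206 = 402.0 g (target 402.0 g)
  BaO: 473.4·0.7765 = 367.6 g (target 367.6 g)
  SiO2: 465.4·0.5127 + 1014·0.6292 = 876.6 g (target 876.6 g)
Auditing the glass mass value: whole batch net of LOI = 2000 g (summing oxide targets gives 2000 g; with the basis standing at 2000 g — deltas are rounding alone).
Batch total: Σ batch = 2242 g; the LOI term Σ batch·LOI equals 242.1 g; yield: glass divided by total = 89.20%.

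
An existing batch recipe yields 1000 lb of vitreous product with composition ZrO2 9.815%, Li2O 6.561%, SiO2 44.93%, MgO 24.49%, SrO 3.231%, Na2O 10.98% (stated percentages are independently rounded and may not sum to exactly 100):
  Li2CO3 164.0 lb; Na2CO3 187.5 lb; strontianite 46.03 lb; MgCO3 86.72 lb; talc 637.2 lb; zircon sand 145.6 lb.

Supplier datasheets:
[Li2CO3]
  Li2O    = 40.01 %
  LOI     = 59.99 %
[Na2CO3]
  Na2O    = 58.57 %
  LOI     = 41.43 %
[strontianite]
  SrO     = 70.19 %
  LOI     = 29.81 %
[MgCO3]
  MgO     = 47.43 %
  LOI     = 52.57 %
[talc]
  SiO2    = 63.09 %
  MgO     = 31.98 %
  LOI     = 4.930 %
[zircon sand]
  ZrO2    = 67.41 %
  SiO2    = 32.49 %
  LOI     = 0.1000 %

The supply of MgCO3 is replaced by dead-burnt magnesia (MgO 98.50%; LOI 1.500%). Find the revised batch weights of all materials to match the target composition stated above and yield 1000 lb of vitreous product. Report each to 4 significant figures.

The whole derivation holds exact precision end to end; working values are displayed, rounded to 4 significant digits, at each printed step; every reported number undergoes a single rounding. Derived quantities, including totals, yield, glass mass, the six compositions, LOI, are computed using the weight values at 1000 lb of glass in full float precision as written in the problem or the answer.
Oxide mass targets, per 1000 lb vitreous product:
  ZrO2: 9.815% × 1000 = 98.15 lb
  Li2O: 6.561% × 1000 = 65.61 lb
  SiO2: 44.93% × 1000 = 449.3 lb
  MgO: 24.49% × 1000 = 244.9 lb
  SrO: 3.231% × 1000 = 32.31 lb
  Na2O: 10.98% × 1000 = 109.8 lb
Sums-versus-targets review using the reported weights, relative to the basis at hand (sum by sum, the targets are met given rounding of the digits):
  ZrO2: 145.6·0.6741 = 98.15 lb (target 98.15 lb)
  Li2O: 164.0·0.4001 = 65.62 lb (target 65.61 lb)
  SiO2: 637.2·0.6309 + 145.6·0.3249 = 449.3 lb (target 449.3 lb)
  MgO: 41.76·0.9850 + 637.2·0.3198 = 244.9 lb (target 244.9 lb)
  SrO: 46.03·0.7019 = 32.31 lb (target 32.31 lb)
  Na2O: 187.5·0.5857 = 109.8 lb (target 109.8 lb)
Glass-mass sanity pass: net batch after ignition = 1000 lb (the Σ of target masses is 1000 lb; against the stated basis, 1000 lb — differing by rounding only).
Adding the batch up: Σ batch = 1222 lb; Σ batch·LOI gives LOI loss = 222.0 lb; yield: glass divided by total = 81.84%.

Revised batch per 1000 lb vitreous product:
  Li2CO3: 164.0 lb
  Na2CO3: 187.5 lb
  strontianite: 46.03 lb
  dead-burnt magnesia: 41.76 lb
  talc: 637.2 lb
  zircon sand: 145.6 lb
Total batch = 1222 lb; LOI loss = 222.0 lb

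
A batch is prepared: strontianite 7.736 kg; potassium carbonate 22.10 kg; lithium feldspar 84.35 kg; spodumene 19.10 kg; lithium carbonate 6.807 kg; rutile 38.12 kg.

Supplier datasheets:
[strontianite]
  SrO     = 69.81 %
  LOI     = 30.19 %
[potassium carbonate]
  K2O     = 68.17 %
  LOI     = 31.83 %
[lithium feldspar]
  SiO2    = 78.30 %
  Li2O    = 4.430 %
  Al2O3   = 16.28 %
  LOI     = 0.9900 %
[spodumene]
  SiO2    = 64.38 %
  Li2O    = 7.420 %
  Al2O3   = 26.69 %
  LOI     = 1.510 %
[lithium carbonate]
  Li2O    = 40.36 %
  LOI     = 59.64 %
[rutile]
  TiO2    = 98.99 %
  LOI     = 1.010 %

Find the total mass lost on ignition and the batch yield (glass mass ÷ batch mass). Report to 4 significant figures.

Each numeric step holds exact precision end to end. In-progress results are printed, rounded to 4 significant figures, on the page; each reported figure receives exactly one rounding; derived quantities, which include LOI, totals, yield, net glass mass, six oxide percentages, are rebuilt in full float precision, exactly as printed in the question or the answer, from the weighed amounts at 163.3 kg of glass.
Loss on ignition, line by line:
  strontianite: 7.736 × 0.3019 = 2.335 kg
  potassium carbonate: 22.10 × 0.3183 = 7.034 kg
  lithium feldspar: 84.35 × 0.009900 = 0.8351 kg
  spodumene: 19.10 × 0.01510 = 0.2884 kg
  lithium carbonate: 6.807 × 0.5964 = 4.060 kg
  rutile: 38.12 × 0.01010 = 0.3850 kg
Total LOI = 14.94 kg
Glass = batch − LOI = 178.2 − 14.94 = 163.3 kg

LOI loss = 14.94 kg; glass = 163.3 kg; yield = 91.62%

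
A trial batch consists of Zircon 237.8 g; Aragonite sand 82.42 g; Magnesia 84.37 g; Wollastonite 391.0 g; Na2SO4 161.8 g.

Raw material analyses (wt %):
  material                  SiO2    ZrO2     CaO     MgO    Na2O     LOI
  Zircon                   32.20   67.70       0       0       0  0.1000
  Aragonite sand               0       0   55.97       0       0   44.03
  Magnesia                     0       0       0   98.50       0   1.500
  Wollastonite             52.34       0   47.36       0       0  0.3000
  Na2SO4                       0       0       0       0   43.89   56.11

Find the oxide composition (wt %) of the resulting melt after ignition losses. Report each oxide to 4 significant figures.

Glass mass = 827.6 g (batch 957.4 − LOI 129.8).
Composition: SiO2 33.98%, ZrO2 19.45%, CaO 27.95%, MgO 10.04%, Na2O 8.580%

Intermediates are shown rounded to four significant figures at each printed step — all internal work maintains exact precision through every step. A single rounding finalizes every reported number — all derived quantities are recomputed at exact precision (net glass mass, yield, the five compositions, the totals, LOI) from the batch weights at 827.6 g of glass precisely as stated by the problem or answer text.
What the batch supplies per oxide:
  SiO2: 237.8·0.3220 + 391.0·0.5234 = 281.2 g
  ZrO2: 237.8·0.6770 = 161.0 g
  CaO: 82.42·0.5597 + 391.0·0.4736 = 231.3 g
  MgO: 84.37·0.9850 = 83.10 g
  Na2O: 161.8·0.4389 = 71.01 g
LOI: 237.8·0.001000 + 82.42·0.4403 + 84.37·0.01500 + 391.0·0.003000 + 161.8·0.5611 = 129.8 g
batch − LOI leaves glass = 957.4 − 129.8 = 827.6 g (consistent with Σ oxide mass)
wt % = oxide mass / glass mass × 100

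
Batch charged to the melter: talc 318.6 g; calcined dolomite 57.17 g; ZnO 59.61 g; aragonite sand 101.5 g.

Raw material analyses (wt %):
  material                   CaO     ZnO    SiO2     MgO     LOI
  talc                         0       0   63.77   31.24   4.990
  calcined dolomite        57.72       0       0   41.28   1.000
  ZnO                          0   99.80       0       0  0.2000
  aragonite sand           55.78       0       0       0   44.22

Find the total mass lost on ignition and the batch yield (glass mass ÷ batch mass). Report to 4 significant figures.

The whole derivation maintains full float precision in every operation — intermediates are printed rounded off to 4 significant digits at each printed step — a single rounding completes every reported value. Derived quantities are recomputed at exact precision (glass mass, four oxide percentages, the yield, LOI, the totals) using the weight values for 475.4 g of glass precisely as stated by the question or the answer.
Per-material ignition loss:
  talc: 318.6 × 0.04990 = 15.90 g
  calcined dolomite: 57.17 × 0.01000 = 0.5717 g
  ZnO: 59.61 × 0.002000 = 0.1192 g
  aragonite sand: 101.5 × 0.4422 = 44.88 g
Total LOI = 61.47 g
Glass = batch − LOI = 536.9 − 61.47 = 475.4 g

LOI loss = 61.47 g; glass = 475.4 g; yield = 88.55%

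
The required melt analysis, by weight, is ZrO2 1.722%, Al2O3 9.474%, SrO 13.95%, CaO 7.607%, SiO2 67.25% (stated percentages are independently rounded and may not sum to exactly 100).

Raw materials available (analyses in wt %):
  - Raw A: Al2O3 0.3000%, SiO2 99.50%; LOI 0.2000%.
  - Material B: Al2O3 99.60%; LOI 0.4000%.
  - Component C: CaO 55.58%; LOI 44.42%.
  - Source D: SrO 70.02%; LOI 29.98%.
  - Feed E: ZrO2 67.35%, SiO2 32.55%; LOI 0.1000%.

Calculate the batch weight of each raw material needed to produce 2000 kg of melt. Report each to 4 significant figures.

Batch per 2000 kg melt:
  Raw A: 1335 kg
  Material B: 186.2 kg
  Component C: 273.7 kg
  Source D: 398.5 kg
  Feed E: 51.14 kg
Total batch = 2245 kg; LOI loss = 244.5 kg; yield = 89.11%

The intermediate values are printed rounded to 4 significant figures within the worked lines; the working math runs at exact precision at every stage; every reported figure includes exactly one rounding. The derived quantities, including the yield, five oxide percentages, ignition loss, glass mass, totals, are rebuilt using the weight values on 2000 kg of glass at full float precision precisely as stated by the problem or answer text.
The oxide mass targets at 2000 kg melt:
  ZrO2: 1.722% × 2000 = 34.44 kg
  Al2O3: 9.474% × 2000 = 189.5 kg
  SrO: 13.95% × 2000 = 279.0 kg
  CaO: 7.607% × 2000 = 152.1 kg
  SiO2: 67.25% × 2000 = 1345 kg
A balance pass over the oxides, on the weights just shown, at the basis given (oxide sums agree with the targets once rounding is allowed for):
  ZrO2: 51.14·0.6735 = 34.44 kg (target 34.44 kg)
  Al2O3: 1335·0.003000 + 186.2·0.9960 = 189.5 kg (target 189.5 kg)
  SrO: 398.5·0.7002 = 279.0 kg (target 279.0 kg)
  CaO: 273.7·0.5558 = 152.1 kg (target 152.1 kg)
  SiO2: 1335·0.9950 + 51.14·0.3255 = 1345 kg (target 1345 kg)
Auditing the glass mass value: batch total minus LOI = 2000 kg (the Σ of target masses is 2000 kg; against the stated basis, 2000 kg — any gap is answer rounding).
Batch grand total — Σ batch = 2245 kg; LOI loss = Σ batch·LOI = 244.5 kg; as yield: glass ÷ batch → 89.11%.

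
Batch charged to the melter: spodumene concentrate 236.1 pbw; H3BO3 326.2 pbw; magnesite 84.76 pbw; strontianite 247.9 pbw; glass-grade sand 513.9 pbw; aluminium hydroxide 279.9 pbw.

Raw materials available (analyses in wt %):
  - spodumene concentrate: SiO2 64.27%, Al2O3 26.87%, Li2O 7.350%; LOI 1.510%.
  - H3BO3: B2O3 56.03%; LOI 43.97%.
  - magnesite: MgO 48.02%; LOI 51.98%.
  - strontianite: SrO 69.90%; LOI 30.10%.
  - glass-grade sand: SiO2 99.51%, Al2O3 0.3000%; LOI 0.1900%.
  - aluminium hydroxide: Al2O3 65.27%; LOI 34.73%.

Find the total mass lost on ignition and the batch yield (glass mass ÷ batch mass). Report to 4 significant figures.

The working math holds full precision from first step to last; in-progress results are printed rounded off to 4 significant figures as written. Each reported result is rounded once only — derived quantities (totals, the yield, net glass mass, six oxide percentages, LOI) are re-derived from the batch weights for 1325 pbw of glass at exact precision as they appear in problem or answer.
LOI of each material in turn:
  spodumene concentrate: 236.1 × 0.01510 = 3.565 pbw
  H3BO3: 326.2 × 0.4397 = 143.4 pbw
  magnesite: 84.76 × 0.5198 = 44.06 pbw
  strontianite: 247.9 × 0.3010 = 74.62 pbw
  glass-grade sand: 513.9 × 0.001900 = 0.9764 pbw
  aluminium hydroxide: 279.9 × 0.3473 = 97.21 pbw
Total LOI = 363.9 pbw
Glass = batch − LOI = 1689 − 363.9 = 1325 pbw

LOI loss = 363.9 pbw; glass = 1325 pbw; yield = 78.45%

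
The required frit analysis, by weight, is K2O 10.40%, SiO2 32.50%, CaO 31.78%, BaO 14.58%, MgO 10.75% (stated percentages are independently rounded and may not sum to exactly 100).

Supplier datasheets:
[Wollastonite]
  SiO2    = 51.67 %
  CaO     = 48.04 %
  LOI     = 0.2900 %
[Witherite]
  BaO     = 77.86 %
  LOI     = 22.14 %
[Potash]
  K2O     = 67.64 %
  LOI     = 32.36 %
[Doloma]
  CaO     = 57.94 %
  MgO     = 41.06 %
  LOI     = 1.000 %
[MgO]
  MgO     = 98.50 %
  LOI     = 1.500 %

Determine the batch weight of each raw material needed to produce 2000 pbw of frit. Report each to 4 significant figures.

Batch per 2000 pbw frit:
  Wollastonite: 1258 pbw
  Witherite: 374.5 pbw
  Potash: 307.5 pbw
  Doloma: 53.96 pbw
  MgO: 195.8 pbw
Total batch = 2190 pbw; LOI loss = 189.5 pbw; yield = 91.34%

The intermediate values are displayed (rounded to four significant figures) on the page — each numeric step runs at full float precision all the way through. Each reported figure includes exactly one rounding — the derived quantities, including totals, ignition loss, net glass mass, the yield, the five compositions, are carried starting from the weights at 2000 pbw of glass in full precision, exactly as shown in problem or answer.
Target oxide masses per 2000 pbw frit:
  K2O: 10.40% × 2000 = 208.0 pbw
  SiO2: 32.50% × 2000 = 650.0 pbw
  CaO: 31.78% × 2000 = 635.6 pbw
  BaO: 14.58% × 2000 = 291.6 pbw
  MgO: 10.75% × 2000 = 215.0 pbw
Balance tally, oxide-wise, on the weights just shown, for the quoted basis mass (each sum matches its target mass within answer rounding):
  K2O: 307.5·0.6764 = 208.0 pbw (target 208.0 pbw)
  SiO2: 1258·0.5167 = 650.0 pbw (target 650.0 pbw)
  CaO: 1258·0.4804 + 53.96·0.5794 = 635.6 pbw (target 635.6 pbw)
  BaO: 374.5·0.7786 = 291.6 pbw (target 291.6 pbw)
  MgO: 53.96·0.4106 + 195.8·0.9850 = 215.0 pbw (target 215.0 pbw)
Consistency of the glass mass: total charge less LOI = 2000 pbw (per-oxide target masses sum to 2000 pbw; against the stated basis, 2000 pbw — gaps are rounding artifacts).
Batch total: Σ batch = 2190 pbw; loss to ignition Σ batch·LOI = 189.5 pbw; the yield ratio, glass ÷ batch: 91.34%.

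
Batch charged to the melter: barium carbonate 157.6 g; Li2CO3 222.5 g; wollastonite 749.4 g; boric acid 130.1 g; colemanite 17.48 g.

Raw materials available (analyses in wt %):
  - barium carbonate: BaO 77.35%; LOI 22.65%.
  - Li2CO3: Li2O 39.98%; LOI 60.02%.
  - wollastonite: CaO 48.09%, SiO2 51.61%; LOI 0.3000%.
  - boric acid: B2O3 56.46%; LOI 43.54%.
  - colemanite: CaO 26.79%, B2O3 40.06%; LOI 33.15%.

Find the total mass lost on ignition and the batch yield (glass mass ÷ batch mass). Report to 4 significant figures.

Values along the way are shown (rounded to four significant digits) when written out. Exact precision is kept end to end — a single rounding finalizes each reported value — the derived quantities (glass mass, the yield, the five compositions, ignition loss, the totals) are computed starting from the weights for 1043 g of glass at full float precision, exactly as shown in either problem or answer.
Ignition loss by material:
  barium carbonate: 157.6 × 0.2265 = 35.70 g
  Li2CO3: 222.5 × 0.6002 = 133.5 g
  wollastonite: 749.4 × 0.003000 = 2.248 g
  boric acid: 130.1 × 0.4354 = 56.65 g
  colemanite: 17.48 × 0.3315 = 5.795 g
Total LOI = 233.9 g
Glass = batch − LOI = 1277 − 233.9 = 1043 g

LOI loss = 233.9 g; glass = 1043 g; yield = 81.68%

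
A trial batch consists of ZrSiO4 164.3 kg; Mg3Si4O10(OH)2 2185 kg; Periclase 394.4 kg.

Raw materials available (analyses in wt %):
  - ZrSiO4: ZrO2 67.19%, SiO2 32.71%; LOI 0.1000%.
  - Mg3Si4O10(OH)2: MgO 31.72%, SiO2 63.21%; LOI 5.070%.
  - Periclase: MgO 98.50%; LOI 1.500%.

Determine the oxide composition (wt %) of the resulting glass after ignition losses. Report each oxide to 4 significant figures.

Glass mass = 2627 kg (batch 2744 − LOI 116.9).
Composition: MgO 41.17%, ZrO2 4.203%, SiO2 54.62%

Mid-chain values appear (rounded to four significant digits) at each printed step — all arithmetic maintains full float precision through the solve — each reported result includes exactly one rounding. The derived quantities, including the three compositions, LOI, yield, totals, net glass mass, are carried starting from the weights at 2627 kg of glass in full float precision exactly as printed in the problem or the answer.
Oxide-by-oxide delivered mass:
  MgO: 2185·0.3172 + 394.4·0.9850 = 1082 kg
  ZrO2: 164.3·0.6719 = 110.4 kg
  SiO2: 164.3·0.3271 + 2185·0.6321 = 1435 kg
LOI: 164.3·0.001000 + 2185·0.05070 + 394.4·0.01500 = 116.9 kg
Resulting glass, batch − LOI: 2744 − 116.9 = 2627 kg (equal to the oxide-mass sum)
wt % = 100 × oxide mass / glass mass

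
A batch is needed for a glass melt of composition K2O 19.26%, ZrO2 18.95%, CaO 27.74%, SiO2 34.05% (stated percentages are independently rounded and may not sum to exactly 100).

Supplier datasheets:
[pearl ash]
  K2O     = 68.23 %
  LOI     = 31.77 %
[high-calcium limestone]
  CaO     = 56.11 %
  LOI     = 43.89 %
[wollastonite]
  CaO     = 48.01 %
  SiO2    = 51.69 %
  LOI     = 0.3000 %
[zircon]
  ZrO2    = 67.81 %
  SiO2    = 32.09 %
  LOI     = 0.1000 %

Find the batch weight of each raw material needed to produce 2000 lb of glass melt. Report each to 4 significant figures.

Batch per 2000 lb glass melt:
  pearl ash: 564.6 lb
  high-calcium limestone: 158.4 lb
  wollastonite: 970.5 lb
  zircon: 558.9 lb
Total batch = 2252 lb; LOI loss = 252.4 lb; yield = 88.80%

Values along the way are displayed, rounded to 4 significant figures, between the steps — the working math holds full float precision from first step to last; every reported number carries a single rounding; the derived quantities are re-derived from the weighed amounts at 2000 lb of glass in full float precision (the totals, four oxide percentages, glass mass, ignition loss, the yield) as given in either problem or answer.
Target masses of each oxide per 2000 lb glass melt:
  K2O: 19.26% × 2000 = 385.2 lb
  ZrO2: 18.95% × 2000 = 379.0 lb
  CaO: 27.74% × 2000 = 554.8 lb
  SiO2: 34.05% × 2000 = 681.0 lb
Sums-versus-targets review given the weights on record, versus the basis set out (each sum matches its target mass net of answer rounding effects):
  K2O: 564.6·0.6823 = 385.2 lb (target 385.2 lb)
  ZrO2: 558.9·0.6781 = 379.0 lb (target 379.0 lb)
  CaO: 158.4·0.5611 + 970.5·0.4801 = 554.8 lb (target 554.8 lb)
  SiO2: 970.5·0.5169 + 558.9·0.3209 = 681.0 lb (target 681.0 lb)
Glass-mass sanity pass: batch Σ − ignition loss = 2000 lb (per-oxide target masses sum to 2000 lb; against the stated basis, 2000 lb — any gap is answer rounding).
Batch total: Σ batch = 2252 lb; Σ batch·LOI gives LOI loss = 252.4 lb; the yield ratio, glass ÷ batch: 88.80%.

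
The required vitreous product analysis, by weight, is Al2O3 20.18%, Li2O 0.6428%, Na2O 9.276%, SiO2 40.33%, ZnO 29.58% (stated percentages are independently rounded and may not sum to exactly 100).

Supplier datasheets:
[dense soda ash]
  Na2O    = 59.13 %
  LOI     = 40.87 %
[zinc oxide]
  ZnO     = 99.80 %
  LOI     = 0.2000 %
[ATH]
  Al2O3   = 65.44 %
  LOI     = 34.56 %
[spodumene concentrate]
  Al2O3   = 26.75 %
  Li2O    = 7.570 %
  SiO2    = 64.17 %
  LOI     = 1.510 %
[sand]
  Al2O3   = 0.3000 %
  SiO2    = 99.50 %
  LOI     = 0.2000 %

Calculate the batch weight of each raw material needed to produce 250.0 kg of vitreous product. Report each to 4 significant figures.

Working values are shown rounded to four significant digits within the worked lines; each numeric step holds full float precision throughout. Every reported number sees exactly one rounding — derived quantities are re-derived at full precision (the five compositions, LOI, the totals, net glass mass, the yield) from the weighed amounts for 250.0 kg of glass as given in the problem or answer text.
Target oxide masses per 250.0 kg vitreous product:
  Al2O3: 20.18% × 250.0 = 50.45 kg
  Li2O: 0.6428% × 250.0 = 1.607 kg
  Na2O: 9.276% × 250.0 = 23.19 kg
  SiO2: 40.33% × 250.0 = 100.8 kg
  ZnO: 29.58% × 250.0 = 73.95 kg
Checking each oxide sum working from each reported weight, for the quoted basis mass (delivered sums recover each target once rounding is allowed for):
  Al2O3: 68.01·0.6544 + 21.23·0.2675 + 87.64·0.003000 = 50.45 kg (target 50.45 kg)
  Li2O: 21.23·0.07570 = 1.607 kg (target 1.607 kg)
  Na2O: 39.22·0.5913 = 23.19 kg (target 23.19 kg)
  SiO2: 21.23·0.6417 + 87.64·0.9950 = 100.8 kg (target 100.8 kg)
  ZnO: 74.10·0.9980 = 73.95 kg (target 73.95 kg)
Glass-mass closure: net batch after ignition = 250.0 kg (targets for the oxides total 250.0 kg; with the basis standing at 250.0 kg — gaps are rounding artifacts).
Total batch = Σ batch = 290.2 kg; ignition loss, Σ(batch × LOI) = 40.18 kg; as yield: glass ÷ batch → 86.16%.

Batch per 250.0 kg vitreous product:
  dense soda ash: 39.22 kg
  zinc oxide: 74.10 kg
  ATH: 68.01 kg
  spodumene concentrate: 21.23 kg
  sand: 87.64 kg
Total batch = 290.2 kg; LOI loss = 40.18 kg; yield = 86.16%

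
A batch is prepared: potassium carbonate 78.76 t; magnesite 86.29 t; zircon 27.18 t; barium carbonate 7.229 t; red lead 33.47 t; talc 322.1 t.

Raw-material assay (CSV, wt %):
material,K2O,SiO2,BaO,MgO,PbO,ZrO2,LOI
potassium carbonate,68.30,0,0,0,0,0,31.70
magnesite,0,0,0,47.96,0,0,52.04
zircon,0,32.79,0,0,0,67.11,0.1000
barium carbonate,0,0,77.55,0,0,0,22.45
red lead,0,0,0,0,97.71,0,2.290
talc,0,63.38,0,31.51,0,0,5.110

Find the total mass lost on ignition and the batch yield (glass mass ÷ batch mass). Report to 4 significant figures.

Working values are shown rounded to four significant figures on the page. The whole derivation maintains full float precision at every stage; a single rounding yields each reported figure; the derived quantities (LOI, six oxide percentages, net glass mass, totals, yield) are re-derived at exact precision using the weight values per 466.3 t of glass, as they appear in the question or the answer.
Each material's LOI contribution:
  potassium carbonate: 78.76 × 0.3170 = 24.97 t
  magnesite: 86.29 × 0.5204 = 44.91 t
  zircon: 27.18 × 0.001000 = 0.02718 t
  barium carbonate: 7.229 × 0.2245 = 1.623 t
  red lead: 33.47 × 0.02290 = 0.7665 t
  talc: 322.1 × 0.05110 = 16.46 t
Total LOI = 88.75 t
Glass = batch − LOI = 555.0 − 88.75 = 466.3 t

LOI loss = 88.75 t; glass = 466.3 t; yield = 84.01%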